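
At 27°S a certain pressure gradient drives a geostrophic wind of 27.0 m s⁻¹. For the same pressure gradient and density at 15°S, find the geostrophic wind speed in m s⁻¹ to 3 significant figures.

47.4 m s⁻¹

With the same pressure gradient and density, V_g ∝ 1/f ∝ 1/sin φ.
V₂ = V₁ · sin φ₁ / sin φ₂ = 27.0 × sin 27° / sin 15°
V₂ = 27.0 × 0.4540/0.2588 = 47.4 m s⁻¹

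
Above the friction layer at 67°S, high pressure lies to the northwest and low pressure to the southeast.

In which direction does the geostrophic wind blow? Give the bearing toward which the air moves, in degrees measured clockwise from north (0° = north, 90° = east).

045°

The pressure-gradient force points toward the southeast (bearing 135°).
Geostrophic balance: in the Southern Hemisphere the Coriolis force deflects motion to the left, so the geostrophic wind blows 90° to the left of the pressure-gradient force (low pressure on the right).
Rotating 135° by 90° counterclockwise gives 045° — the wind blows toward the northeast.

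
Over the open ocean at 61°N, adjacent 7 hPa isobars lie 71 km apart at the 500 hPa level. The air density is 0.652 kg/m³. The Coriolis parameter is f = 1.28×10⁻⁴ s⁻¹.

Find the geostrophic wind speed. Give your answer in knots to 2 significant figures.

230 knots

Pressure gradient: |∂P/∂n| = 700 Pa / 71000 m = 9.86×10⁻³ Pa/m
Geostrophic balance (pressure-gradient force = Coriolis force):
V_g = (1/(fρ)) |∂P/∂n| = 9.86×10⁻³ / (1.28×10⁻⁴ × 0.652) = 118 m/s
Converting: 118 m/s × 1.944 = 230 knots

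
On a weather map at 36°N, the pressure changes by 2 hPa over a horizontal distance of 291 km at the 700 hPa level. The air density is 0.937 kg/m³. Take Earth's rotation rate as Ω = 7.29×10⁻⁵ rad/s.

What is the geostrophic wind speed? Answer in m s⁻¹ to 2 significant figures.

8.6 m s⁻¹

Coriolis parameter at 36°N:
f = 2Ω sin φ = 2 × 7.29×10⁻⁵ × sin 36° = 8.57×10⁻⁵ s⁻¹
Pressure gradient: |∂P/∂n| = 200 Pa / 291000 m = 6.87×10⁻⁴ Pa/m
Geostrophic balance (pressure-gradient force = Coriolis force):
V_g = (1/(fρ)) |∂P/∂n| = 6.87×10⁻⁴ / (8.57×10⁻⁵ × 0.937) = 8.56 m/s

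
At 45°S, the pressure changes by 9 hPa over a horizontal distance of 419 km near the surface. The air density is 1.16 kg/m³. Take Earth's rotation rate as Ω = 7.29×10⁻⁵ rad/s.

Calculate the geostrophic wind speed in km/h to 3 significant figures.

64.7 km/h

Coriolis parameter at 45°S:
f = 2Ω sin φ = 2 × 7.29×10⁻⁵ × sin 45° = 1.03×10⁻⁴ s⁻¹
Pressure gradient: |∂P/∂n| = 900 Pa / 419000 m = 2.15×10⁻³ Pa/m
Geostrophic balance (pressure-gradient force = Coriolis force):
V_g = (1/(fρ)) |∂P/∂n| = 2.15×10⁻³ / (1.03×10⁻⁴ × 1.16) = 18.0 m/s
Converting: 18.0 m/s × 3.6 = 64.7 km/h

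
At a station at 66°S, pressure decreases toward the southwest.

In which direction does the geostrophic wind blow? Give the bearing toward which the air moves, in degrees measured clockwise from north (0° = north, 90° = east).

The pressure-gradient force points toward the southwest (bearing 225°).
Geostrophic balance: in the Southern Hemisphere the Coriolis force deflects motion to the left, so the geostrophic wind blows 90° to the left of the pressure-gradient force (low pressure on the right).
Rotating 225° by 90° counterclockwise gives 135° — the wind blows toward the southeast.

135°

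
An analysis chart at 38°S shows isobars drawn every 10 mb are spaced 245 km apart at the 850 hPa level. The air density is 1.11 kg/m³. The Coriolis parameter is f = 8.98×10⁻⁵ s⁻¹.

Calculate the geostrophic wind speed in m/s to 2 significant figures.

Pressure gradient: |∂P/∂n| = 1000 Pa / 245000 m = 4.08×10⁻³ Pa/m
Geostrophic balance (pressure-gradient force = Coriolis force):
V_g = (1/(fρ)) |∂P/∂n| = 4.08×10⁻³ / (8.98×10⁻⁵ × 1.11) = 40.9 m/s

41 m/s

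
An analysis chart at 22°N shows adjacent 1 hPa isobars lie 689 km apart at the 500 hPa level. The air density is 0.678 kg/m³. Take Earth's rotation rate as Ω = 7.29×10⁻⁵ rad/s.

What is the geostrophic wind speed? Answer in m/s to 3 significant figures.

3.92 m/s

Coriolis parameter at 22°N:
f = 2Ω sin φ = 2 × 7.29×10⁻⁵ × sin 22° = 5.46×10⁻⁵ s⁻¹
Pressure gradient: |∂P/∂n| = 100 Pa / 689000 m = 1.45×10⁻⁴ Pa/m
Geostrophic balance (pressure-gradient force = Coriolis force):
V_g = (1/(fρ)) |∂P/∂n| = 1.45×10⁻⁴ / (5.46×10⁻⁵ × 0.678) = 3.92 m/s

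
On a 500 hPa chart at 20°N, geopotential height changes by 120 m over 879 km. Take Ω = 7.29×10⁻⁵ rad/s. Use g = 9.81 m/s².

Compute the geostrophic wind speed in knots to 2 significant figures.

52 knots

Coriolis parameter at 20°N:
f = 2Ω sin φ = 2 × 7.29×10⁻⁵ × sin 20° = 4.99×10⁻⁵ s⁻¹
Height gradient: |∂Z/∂n| = 120 m / 879000 m = 1.37×10⁻⁴
On a pressure surface, geostrophic balance gives V_g = (g/f)|∂Z/∂n|:
V_g = 9.81 × 1.37×10⁻⁴ / 4.99×10⁻⁵ = 26.9 m/s
Converting: 26.9 m/s × 1.944 = 52 knots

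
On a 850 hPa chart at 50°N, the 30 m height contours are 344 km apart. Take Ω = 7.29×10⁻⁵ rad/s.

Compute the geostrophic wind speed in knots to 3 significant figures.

Coriolis parameter at 50°N:
f = 2Ω sin φ = 2 × 7.29×10⁻⁵ × sin 50° = 1.12×10⁻⁴ s⁻¹
Height gradient: |∂Z/∂n| = 30 m / 344000 m = 8.72×10⁻⁵
On a pressure surface, geostrophic balance gives V_g = (g/f)|∂Z/∂n|:
V_g = 9.81 × 8.72×10⁻⁵ / 1.12×10⁻⁴ = 7.66 m/s
Converting: 7.66 m/s × 1.944 = 14.9 knots

14.9 knots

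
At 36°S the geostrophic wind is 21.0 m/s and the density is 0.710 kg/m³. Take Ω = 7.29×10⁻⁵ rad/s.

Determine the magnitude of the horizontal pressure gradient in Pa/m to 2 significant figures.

Coriolis parameter at 36°S:
f = 2Ω sin φ = 2 × 7.29×10⁻⁵ × sin 36° = 8.57×10⁻⁵ s⁻¹
Geostrophic balance rearranged: |∂P/∂n| = f ρ V_g
|∂P/∂n| = 8.57×10⁻⁵ × 0.710 × 21.0 = 1.28×10⁻³ Pa/m

1.3×10⁻³ Pa/m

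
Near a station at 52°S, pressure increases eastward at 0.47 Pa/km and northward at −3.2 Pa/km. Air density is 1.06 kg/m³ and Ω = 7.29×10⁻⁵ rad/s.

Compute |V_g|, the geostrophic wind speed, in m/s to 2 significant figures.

Coriolis parameter at 52°S:
f = 2Ω sin φ = 2 × 7.29×10⁻⁵ × sin 52° = 1.15×10⁻⁴ s⁻¹
In the Southern Hemisphere f is negative: f = −1.15×10⁻⁴ s⁻¹.
Component geostrophic relations (x east, y north):
u_g = −(1/(fρ)) ∂P/∂y,  v_g = (1/(fρ)) ∂P/∂x
u_g = −(−3.2×10⁻³)/(−1.15×10⁻⁴ × 1.06) = −26.3 m/s;  v_g = (0.47×10⁻³)/(−1.15×10⁻⁴ × 1.06) = −3.86 m/s
|V_g| = √(u_g² + v_g²) = 26.6 m/s

27 m/s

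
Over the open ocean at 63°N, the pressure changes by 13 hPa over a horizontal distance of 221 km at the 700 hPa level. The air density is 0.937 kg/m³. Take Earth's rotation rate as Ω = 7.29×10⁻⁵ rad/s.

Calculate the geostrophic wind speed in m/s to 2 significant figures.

Coriolis parameter at 63°N:
f = 2Ω sin φ = 2 × 7.29×10⁻⁵ × sin 63° = 1.30×10⁻⁴ s⁻¹
Pressure gradient: |∂P/∂n| = 1300 Pa / 221000 m = 5.88×10⁻³ Pa/m
Geostrophic balance (pressure-gradient force = Coriolis force):
V_g = (1/(fρ)) |∂P/∂n| = 5.88×10⁻³ / (1.30×10⁻⁴ × 0.937) = 48.3 m/s

48 m/s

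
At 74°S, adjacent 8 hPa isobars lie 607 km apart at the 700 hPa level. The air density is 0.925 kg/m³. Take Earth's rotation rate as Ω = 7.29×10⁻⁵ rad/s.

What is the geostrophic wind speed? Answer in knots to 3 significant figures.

Coriolis parameter at 74°S:
f = 2Ω sin φ = 2 × 7.29×10⁻⁵ × sin 74° = 1.40×10⁻⁴ s⁻¹
Pressure gradient: |∂P/∂n| = 800 Pa / 607000 m = 1.32×10⁻³ Pa/m
Geostrophic balance (pressure-gradient force = Coriolis force):
V_g = (1/(fρ)) |∂P/∂n| = 1.32×10⁻³ / (1.40×10⁻⁴ × 0.925) = 10.2 m/s
Converting: 10.2 m/s × 1.944 = 19.8 knots

19.8 knots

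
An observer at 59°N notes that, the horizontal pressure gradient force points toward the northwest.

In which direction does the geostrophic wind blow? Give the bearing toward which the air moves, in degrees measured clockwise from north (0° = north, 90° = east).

The pressure-gradient force points toward the northwest (bearing 315°).
Geostrophic balance: in the Northern Hemisphere the Coriolis force deflects motion to the right, so the geostrophic wind blows 90° to the right of the pressure-gradient force (low pressure on the left).
Rotating 315° by 90° clockwise gives 045° — the wind blows toward the northeast.

045°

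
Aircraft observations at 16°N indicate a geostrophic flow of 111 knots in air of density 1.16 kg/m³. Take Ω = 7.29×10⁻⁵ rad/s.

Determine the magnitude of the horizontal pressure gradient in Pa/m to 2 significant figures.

2.7×10⁻³ Pa/m

Coriolis parameter at 16°N:
f = 2Ω sin φ = 2 × 7.29×10⁻⁵ × sin 16° = 4.02×10⁻⁵ s⁻¹
Wind speed in SI: 111 knots = 57.1 m/s
Geostrophic balance rearranged: |∂P/∂n| = f ρ V_g
|∂P/∂n| = 4.02×10⁻⁵ × 1.16 × 57.1 = 2.66×10⁻³ Pa/m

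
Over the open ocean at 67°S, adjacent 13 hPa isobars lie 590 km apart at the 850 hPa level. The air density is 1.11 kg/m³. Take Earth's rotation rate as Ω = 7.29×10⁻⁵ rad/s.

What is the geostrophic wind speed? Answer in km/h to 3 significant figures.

Coriolis parameter at 67°S:
f = 2Ω sin φ = 2 × 7.29×10⁻⁵ × sin 67° = 1.34×10⁻⁴ s⁻¹
Pressure gradient: |∂P/∂n| = 1300 Pa / 590000 m = 2.20×10⁻³ Pa/m
Geostrophic balance (pressure-gradient force = Coriolis force):
V_g = (1/(fρ)) |∂P/∂n| = 2.20×10⁻³ / (1.34×10⁻⁴ × 1.11) = 14.8 m/s
Converting: 14.8 m/s × 3.6 = 53.2 km/h

53.2 km/h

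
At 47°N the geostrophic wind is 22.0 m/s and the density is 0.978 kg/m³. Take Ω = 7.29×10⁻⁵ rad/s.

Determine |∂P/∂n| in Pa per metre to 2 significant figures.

Coriolis parameter at 47°N:
f = 2Ω sin φ = 2 × 7.29×10⁻⁵ × sin 47° = 1.07×10⁻⁴ s⁻¹
Geostrophic balance rearranged: |∂P/∂n| = f ρ V_g
|∂P/∂n| = 1.07×10⁻⁴ × 0.978 × 22.0 = 2.29×10⁻³ Pa/m

2.3×10⁻³ Pa/m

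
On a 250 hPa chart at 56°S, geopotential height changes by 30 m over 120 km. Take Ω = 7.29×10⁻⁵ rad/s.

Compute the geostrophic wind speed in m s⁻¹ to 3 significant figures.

Coriolis parameter at 56°S:
f = 2Ω sin φ = 2 × 7.29×10⁻⁵ × sin 56° = 1.21×10⁻⁴ s⁻¹
Height gradient: |∂Z/∂n| = 30 m / 120000 m = 2.50×10⁻⁴
On a pressure surface, geostrophic balance gives V_g = (g/f)|∂Z/∂n|:
V_g = 9.81 × 2.50×10⁻⁴ / 1.21×10⁻⁴ = 20.3 m/s

20.3 m s⁻¹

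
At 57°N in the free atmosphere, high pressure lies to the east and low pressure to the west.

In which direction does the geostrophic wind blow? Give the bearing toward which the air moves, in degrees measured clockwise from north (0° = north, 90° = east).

000°

The pressure-gradient force points toward the west (bearing 270°).
Geostrophic balance: in the Northern Hemisphere the Coriolis force deflects motion to the right, so the geostrophic wind blows 90° to the right of the pressure-gradient force (low pressure on the left).
Rotating 270° by 90° clockwise gives 000° — the wind blows toward the north.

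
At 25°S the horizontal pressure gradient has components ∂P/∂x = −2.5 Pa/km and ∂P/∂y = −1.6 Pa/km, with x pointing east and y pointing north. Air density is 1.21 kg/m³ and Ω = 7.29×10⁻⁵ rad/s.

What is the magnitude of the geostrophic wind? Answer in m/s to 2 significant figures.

Coriolis parameter at 25°S:
f = 2Ω sin φ = 2 × 7.29×10⁻⁵ × sin 25° = 6.16×10⁻⁵ s⁻¹
In the Southern Hemisphere f is negative: f = −6.16×10⁻⁵ s⁻¹.
Component geostrophic relations (x east, y north):
u_g = −(1/(fρ)) ∂P/∂y,  v_g = (1/(fρ)) ∂P/∂x
u_g = −(−1.6×10⁻³)/(−6.16×10⁻⁵ × 1.21) = −21.5 m/s;  v_g = (−2.5×10⁻³)/(−6.16×10⁻⁵ × 1.21) = 33.5 m/s
|V_g| = √(u_g² + v_g²) = 39.8 m/s

40 m/s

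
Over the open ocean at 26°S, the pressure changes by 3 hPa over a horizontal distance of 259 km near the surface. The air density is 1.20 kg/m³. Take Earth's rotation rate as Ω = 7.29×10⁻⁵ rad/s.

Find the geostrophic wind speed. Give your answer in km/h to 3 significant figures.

54.4 km/h

Coriolis parameter at 26°S:
f = 2Ω sin φ = 2 × 7.29×10⁻⁵ × sin 26° = 6.39×10⁻⁵ s⁻¹
Pressure gradient: |∂P/∂n| = 300 Pa / 259000 m = 1.16×10⁻³ Pa/m
Geostrophic balance (pressure-gradient force = Coriolis force):
V_g = (1/(fρ)) |∂P/∂n| = 1.16×10⁻³ / (6.39×10⁻⁵ × 1.20) = 15.1 m/s
Converting: 15.1 m/s × 3.6 = 54.4 km/h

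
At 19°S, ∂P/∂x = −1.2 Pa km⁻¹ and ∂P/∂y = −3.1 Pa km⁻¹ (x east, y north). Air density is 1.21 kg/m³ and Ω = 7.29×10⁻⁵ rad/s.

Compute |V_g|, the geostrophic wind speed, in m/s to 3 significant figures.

57.9 m/s

Coriolis parameter at 19°S:
f = 2Ω sin φ = 2 × 7.29×10⁻⁵ × sin 19° = 4.75×10⁻⁵ s⁻¹
In the Southern Hemisphere f is negative: f = −4.75×10⁻⁵ s⁻¹.
Component geostrophic relations (x east, y north):
u_g = −(1/(fρ)) ∂P/∂y,  v_g = (1/(fρ)) ∂P/∂x
u_g = −(−3.1×10⁻³)/(−4.75×10⁻⁵ × 1.21) = −54.0 m/s;  v_g = (−1.2×10⁻³)/(−4.75×10⁻⁵ × 1.21) = 20.9 m/s
|V_g| = √(u_g² + v_g²) = 57.9 m/s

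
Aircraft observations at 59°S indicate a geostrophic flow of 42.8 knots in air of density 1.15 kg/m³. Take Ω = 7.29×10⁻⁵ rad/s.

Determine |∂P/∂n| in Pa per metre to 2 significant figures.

Coriolis parameter at 59°S:
f = 2Ω sin φ = 2 × 7.29×10⁻⁵ × sin 59° = 1.25×10⁻⁴ s⁻¹
Wind speed in SI: 42.8 knots = 22.0 m/s
Geostrophic balance rearranged: |∂P/∂n| = f ρ V_g
|∂P/∂n| = 1.25×10⁻⁴ × 1.15 × 22.0 = 3.16×10⁻³ Pa/m

3.2×10⁻³ Pa/m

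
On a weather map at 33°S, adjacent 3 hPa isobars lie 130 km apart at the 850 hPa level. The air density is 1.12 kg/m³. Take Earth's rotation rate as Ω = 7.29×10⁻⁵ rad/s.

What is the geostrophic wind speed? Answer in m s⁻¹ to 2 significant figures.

26 m s⁻¹

Coriolis parameter at 33°S:
f = 2Ω sin φ = 2 × 7.29×10⁻⁵ × sin 33° = 7.94×10⁻⁵ s⁻¹
Pressure gradient: |∂P/∂n| = 300 Pa / 130000 m = 2.31×10⁻³ Pa/m
Geostrophic balance (pressure-gradient force = Coriolis force):
V_g = (1/(fρ)) |∂P/∂n| = 2.31×10⁻³ / (7.94×10⁻⁵ × 1.12) = 25.9 m/s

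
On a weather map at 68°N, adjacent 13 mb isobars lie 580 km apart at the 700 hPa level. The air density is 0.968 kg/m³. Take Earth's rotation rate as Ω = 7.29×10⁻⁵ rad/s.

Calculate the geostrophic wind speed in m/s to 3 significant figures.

17.1 m/s

Coriolis parameter at 68°N:
f = 2Ω sin φ = 2 × 7.29×10⁻⁵ × sin 68° = 1.35×10⁻⁴ s⁻¹
Pressure gradient: |∂P/∂n| = 1300 Pa / 580000 m = 2.24×10⁻³ Pa/m
Geostrophic balance (pressure-gradient force = Coriolis force):
V_g = (1/(fρ)) |∂P/∂n| = 2.24×10⁻³ / (1.35×10⁻⁴ × 0.968) = 17.1 m/s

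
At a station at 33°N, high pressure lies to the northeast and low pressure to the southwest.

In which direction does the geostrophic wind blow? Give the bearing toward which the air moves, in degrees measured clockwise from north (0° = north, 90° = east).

315°

The pressure-gradient force points toward the southwest (bearing 225°).
Geostrophic balance: in the Northern Hemisphere the Coriolis force deflects motion to the right, so the geostrophic wind blows 90° to the right of the pressure-gradient force (low pressure on the left).
Rotating 225° by 90° clockwise gives 315° — the wind blows toward the northwest.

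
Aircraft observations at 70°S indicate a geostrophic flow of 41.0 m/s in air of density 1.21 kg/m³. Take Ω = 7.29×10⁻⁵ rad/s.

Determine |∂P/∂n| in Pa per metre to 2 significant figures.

Coriolis parameter at 70°S:
f = 2Ω sin φ = 2 × 7.29×10⁻⁵ × sin 70° = 1.37×10⁻⁴ s⁻¹
Geostrophic balance rearranged: |∂P/∂n| = f ρ V_g
|∂P/∂n| = 1.37×10⁻⁴ × 1.21 × 41.0 = 6.80×10⁻³ Pa/m

6.8×10⁻³ Pa/m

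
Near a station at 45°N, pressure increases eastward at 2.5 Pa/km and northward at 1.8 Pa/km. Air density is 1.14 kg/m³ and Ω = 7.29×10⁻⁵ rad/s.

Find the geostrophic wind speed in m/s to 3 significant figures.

26.2 m/s

Coriolis parameter at 45°N:
f = 2Ω sin φ = 2 × 7.29×10⁻⁵ × sin 45° = 1.03×10⁻⁴ s⁻¹
Component geostrophic relations (x east, y north):
u_g = −(1/(fρ)) ∂P/∂y,  v_g = (1/(fρ)) ∂P/∂x
u_g = −(1.8×10⁻³)/(1.03×10⁻⁴ × 1.14) = −15.3 m/s;  v_g = (2.5×10⁻³)/(1.03×10⁻⁴ × 1.14) = 21.3 m/s
|V_g| = √(u_g² + v_g²) = 26.2 m/s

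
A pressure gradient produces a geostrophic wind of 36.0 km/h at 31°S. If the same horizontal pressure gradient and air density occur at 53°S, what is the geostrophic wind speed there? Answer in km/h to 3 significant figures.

23.2 km/h

With the same pressure gradient and density, V_g ∝ 1/f ∝ 1/sin φ.
V₂ = V₁ · sin φ₁ / sin φ₂ = 36.0 × sin 31° / sin 53°
V₂ = 36.0 × 0.5150/0.7986 = 23.2 km/h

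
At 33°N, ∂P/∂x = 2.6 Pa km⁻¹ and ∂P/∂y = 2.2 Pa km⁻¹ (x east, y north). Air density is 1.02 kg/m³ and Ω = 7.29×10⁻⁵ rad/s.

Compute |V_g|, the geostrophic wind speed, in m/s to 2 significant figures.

Coriolis parameter at 33°N:
f = 2Ω sin φ = 2 × 7.29×10⁻⁵ × sin 33° = 7.94×10⁻⁵ s⁻¹
Component geostrophic relations (x east, y north):
u_g = −(1/(fρ)) ∂P/∂y,  v_g = (1/(fρ)) ∂P/∂x
u_g = −(2.2×10⁻³)/(7.94×10⁻⁵ × 1.02) = −27.2 m/s;  v_g = (2.6×10⁻³)/(7.94×10⁻⁵ × 1.02) = 32.1 m/s
|V_g| = √(u_g² + v_g²) = 42.0 m/s

42 m/s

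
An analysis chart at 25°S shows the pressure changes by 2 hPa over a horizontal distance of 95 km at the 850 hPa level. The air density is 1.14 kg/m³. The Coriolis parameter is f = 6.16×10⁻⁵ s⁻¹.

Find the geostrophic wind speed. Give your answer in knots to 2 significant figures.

Pressure gradient: |∂P/∂n| = 200 Pa / 95000 m = 2.11×10⁻³ Pa/m
Geostrophic balance (pressure-gradient force = Coriolis force):
V_g = (1/(fρ)) |∂P/∂n| = 2.11×10⁻³ / (6.16×10⁻⁵ × 1.14) = 30.0 m/s
Converting: 30.0 m/s × 1.944 = 58 knots

58 knots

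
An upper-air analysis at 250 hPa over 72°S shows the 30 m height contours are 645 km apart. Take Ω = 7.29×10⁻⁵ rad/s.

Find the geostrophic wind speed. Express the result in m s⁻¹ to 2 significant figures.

Coriolis parameter at 72°S:
f = 2Ω sin φ = 2 × 7.29×10⁻⁵ × sin 72° = 1.39×10⁻⁴ s⁻¹
Height gradient: |∂Z/∂n| = 30 m / 645000 m = 4.65×10⁻⁵
On a pressure surface, geostrophic balance gives V_g = (g/f)|∂Z/∂n|:
V_g = 9.81 × 4.65×10⁻⁵ / 1.39×10⁻⁴ = 3.29 m/s

3.3 m s⁻¹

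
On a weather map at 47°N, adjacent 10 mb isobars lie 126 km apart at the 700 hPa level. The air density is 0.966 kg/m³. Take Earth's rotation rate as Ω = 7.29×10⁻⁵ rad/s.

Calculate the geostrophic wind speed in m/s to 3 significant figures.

77.0 m/s

Coriolis parameter at 47°N:
f = 2Ω sin φ = 2 × 7.29×10⁻⁵ × sin 47° = 1.07×10⁻⁴ s⁻¹
Pressure gradient: |∂P/∂n| = 1000 Pa / 126000 m = 7.94×10⁻³ Pa/m
Geostrophic balance (pressure-gradient force = Coriolis force):
V_g = (1/(fρ)) |∂P/∂n| = 7.94×10⁻³ / (1.07×10⁻⁴ × 0.966) = 77.0 m/s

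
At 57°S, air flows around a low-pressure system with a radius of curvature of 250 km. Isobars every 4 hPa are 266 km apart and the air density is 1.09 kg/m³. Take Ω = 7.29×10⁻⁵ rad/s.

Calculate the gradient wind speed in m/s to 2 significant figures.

Coriolis parameter at 57°S:
f = 2Ω sin φ = 2 × 7.29×10⁻⁵ × sin 57° = 1.22×10⁻⁴ s⁻¹
Pressure gradient: |∂P/∂n| = 400 Pa / 266000 m = 1.50×10⁻³ Pa/m
Geostrophic speed: V_g = |∂P/∂n|/(fρ) = 1.50×10⁻³/(1.22×10⁻⁴ × 1.09) = 11.3 m/s
Around a low, centrifugal force acts outward with Coriolis, so pressure-gradient force balances both:
(1/ρ)|∂P/∂n| = fV + V²/R  →  V² + fR·V − fR·V_g = 0
With fR = 1.22×10⁻⁴ × 250×10³ m = 30.6 m/s:
V = [−fR + √((fR)² + 4 fR V_g)]/2 = [−30.6 + √(30.6² + 4×30.6×11.3)]/2 = 8.77 m/s
Subgeostrophic (V < V_g = 11.3 m/s), as expected around a low.

8.8 m/s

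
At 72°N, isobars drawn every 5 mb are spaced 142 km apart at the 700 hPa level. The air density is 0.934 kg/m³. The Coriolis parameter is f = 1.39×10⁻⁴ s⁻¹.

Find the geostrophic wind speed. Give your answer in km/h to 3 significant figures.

Pressure gradient: |∂P/∂n| = 500 Pa / 142000 m = 3.52×10⁻³ Pa/m
Geostrophic balance (pressure-gradient force = Coriolis force):
V_g = (1/(fρ)) |∂P/∂n| = 3.52×10⁻³ / (1.39×10⁻⁴ × 0.934) = 27.1 m/s
Converting: 27.1 m/s × 3.6 = 97.6 km/h

97.6 km/h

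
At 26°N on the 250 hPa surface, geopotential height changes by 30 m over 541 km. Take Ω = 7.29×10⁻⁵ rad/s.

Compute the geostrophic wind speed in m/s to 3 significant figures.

Coriolis parameter at 26°N:
f = 2Ω sin φ = 2 × 7.29×10⁻⁵ × sin 26° = 6.39×10⁻⁵ s⁻¹
Height gradient: |∂Z/∂n| = 30 m / 541000 m = 5.55×10⁻⁵
On a pressure surface, geostrophic balance gives V_g = (g/f)|∂Z/∂n|:
V_g = 9.81 × 5.55×10⁻⁵ / 6.39×10⁻⁵ = 8.51 m/s

8.51 m/s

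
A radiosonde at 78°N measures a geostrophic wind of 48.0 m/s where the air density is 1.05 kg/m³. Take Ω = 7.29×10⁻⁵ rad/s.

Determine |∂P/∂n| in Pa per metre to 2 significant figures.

7.2×10⁻³ Pa/m

Coriolis parameter at 78°N:
f = 2Ω sin φ = 2 × 7.29×10⁻⁵ × sin 78° = 1.43×10⁻⁴ s⁻¹
Geostrophic balance rearranged: |∂P/∂n| = f ρ V_g
|∂P/∂n| = 1.43×10⁻⁴ × 1.05 × 48.0 = 7.19×10⁻³ Pa/m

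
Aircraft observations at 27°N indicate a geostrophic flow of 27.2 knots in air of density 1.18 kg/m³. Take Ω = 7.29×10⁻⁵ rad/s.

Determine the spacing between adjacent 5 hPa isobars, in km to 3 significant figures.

Coriolis parameter at 27°N:
f = 2Ω sin φ = 2 × 7.29×10⁻⁵ × sin 27° = 6.62×10⁻⁵ s⁻¹
Wind speed in SI: 27.2 knots = 14.0 m/s
Geostrophic balance rearranged: |∂P/∂n| = f ρ V_g
|∂P/∂n| = 6.62×10⁻⁵ × 1.18 × 14.0 = 1.09×10⁻³ Pa/m
Isobar spacing: Δn = ΔP/|∂P/∂n| = 500 Pa / 1.09×10⁻³ Pa/m = 457485 m ≈ 457 km

457 km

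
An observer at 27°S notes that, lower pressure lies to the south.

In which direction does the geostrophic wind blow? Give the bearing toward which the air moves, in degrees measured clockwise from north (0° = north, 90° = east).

The pressure-gradient force points toward the south (bearing 180°).
Geostrophic balance: in the Southern Hemisphere the Coriolis force deflects motion to the left, so the geostrophic wind blows 90° to the left of the pressure-gradient force (low pressure on the right).
Rotating 180° by 90° counterclockwise gives 090° — the wind blows toward the east.

090°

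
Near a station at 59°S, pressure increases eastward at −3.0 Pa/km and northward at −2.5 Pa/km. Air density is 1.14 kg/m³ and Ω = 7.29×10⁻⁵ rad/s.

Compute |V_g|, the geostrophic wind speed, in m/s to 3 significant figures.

27.4 m/s

Coriolis parameter at 59°S:
f = 2Ω sin φ = 2 × 7.29×10⁻⁵ × sin 59° = 1.25×10⁻⁴ s⁻¹
In the Southern Hemisphere f is negative: f = −1.25×10⁻⁴ s⁻¹.
Component geostrophic relations (x east, y north):
u_g = −(1/(fρ)) ∂P/∂y,  v_g = (1/(fρ)) ∂P/∂x
u_g = −(−2.5×10⁻³)/(−1.25×10⁻⁴ × 1.14) = −17.5 m/s;  v_g = (−3.0×10⁻³)/(−1.25×10⁻⁴ × 1.14) = 21.1 m/s
|V_g| = √(u_g² + v_g²) = 27.4 m/s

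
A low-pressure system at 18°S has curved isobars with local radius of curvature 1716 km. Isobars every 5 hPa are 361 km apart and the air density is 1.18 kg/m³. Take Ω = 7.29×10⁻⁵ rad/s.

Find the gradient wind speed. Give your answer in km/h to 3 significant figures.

Coriolis parameter at 18°S:
f = 2Ω sin φ = 2 × 7.29×10⁻⁵ × sin 18° = 4.51×10⁻⁵ s⁻¹
Pressure gradient: |∂P/∂n| = 500 Pa / 361000 m = 1.39×10⁻³ Pa/m
Geostrophic speed: V_g = |∂P/∂n|/(fρ) = 1.39×10⁻³/(4.51×10⁻⁵ × 1.18) = 26.1 m/s
Around a low, centrifugal force acts outward with Coriolis, so pressure-gradient force balances both:
(1/ρ)|∂P/∂n| = fV + V²/R  →  V² + fR·V − fR·V_g = 0
With fR = 4.51×10⁻⁵ × 1716×10³ m = 77.3 m/s:
V = [−fR + √((fR)² + 4 fR V_g)]/2 = [−77.3 + √(77.3² + 4×77.3×26.1)]/2 = 20.6 m/s
Subgeostrophic (V < V_g = 26.1 m/s), as expected around a low.
Converting: 20.6 m/s × 3.6 = 74.1 km/h

74.1 km/h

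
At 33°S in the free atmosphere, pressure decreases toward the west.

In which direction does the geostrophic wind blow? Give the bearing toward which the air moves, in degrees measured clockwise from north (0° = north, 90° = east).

The pressure-gradient force points toward the west (bearing 270°).
Geostrophic balance: in the Southern Hemisphere the Coriolis force deflects motion to the left, so the geostrophic wind blows 90° to the left of the pressure-gradient force (low pressure on the right).
Rotating 270° by 90° counterclockwise gives 180° — the wind blows toward the south.

180°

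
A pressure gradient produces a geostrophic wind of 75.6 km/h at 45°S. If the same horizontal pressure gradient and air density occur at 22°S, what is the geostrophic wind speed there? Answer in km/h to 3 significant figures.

With the same pressure gradient and density, V_g ∝ 1/f ∝ 1/sin φ.
V₂ = V₁ · sin φ₁ / sin φ₂ = 75.6 × sin 45° / sin 22°
V₂ = 75.6 × 0.7071/0.3746 = 143 km/h

143 km/h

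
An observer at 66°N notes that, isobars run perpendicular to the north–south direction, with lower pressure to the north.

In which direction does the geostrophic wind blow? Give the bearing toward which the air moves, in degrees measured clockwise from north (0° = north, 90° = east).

090°

The pressure-gradient force points toward the north (bearing 000°).
Geostrophic balance: in the Northern Hemisphere the Coriolis force deflects motion to the right, so the geostrophic wind blows 90° to the right of the pressure-gradient force (low pressure on the left).
Rotating 000° by 90° clockwise gives 090° — the wind blows toward the east.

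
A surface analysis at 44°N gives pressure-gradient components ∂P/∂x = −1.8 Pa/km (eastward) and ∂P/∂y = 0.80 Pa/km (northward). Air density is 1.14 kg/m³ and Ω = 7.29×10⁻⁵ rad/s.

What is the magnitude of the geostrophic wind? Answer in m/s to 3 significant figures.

Coriolis parameter at 44°N:
f = 2Ω sin φ = 2 × 7.29×10⁻⁵ × sin 44° = 1.01×10⁻⁴ s⁻¹
Component geostrophic relations (x east, y north):
u_g = −(1/(fρ)) ∂P/∂y,  v_g = (1/(fρ)) ∂P/∂x
u_g = −(0.80×10⁻³)/(1.01×10⁻⁴ × 1.14) = −6.93 m/s;  v_g = (−1.8×10⁻³)/(1.01×10⁻⁴ × 1.14) = −15.6 m/s
|V_g| = √(u_g² + v_g²) = 17.1 m/s

17.1 m/s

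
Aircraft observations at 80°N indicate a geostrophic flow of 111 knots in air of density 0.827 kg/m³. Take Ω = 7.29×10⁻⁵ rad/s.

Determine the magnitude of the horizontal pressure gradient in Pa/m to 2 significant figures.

Coriolis parameter at 80°N:
f = 2Ω sin φ = 2 × 7.29×10⁻⁵ × sin 80° = 1.44×10⁻⁴ s⁻¹
Wind speed in SI: 111 knots = 57.1 m/s
Geostrophic balance rearranged: |∂P/∂n| = f ρ V_g
|∂P/∂n| = 1.44×10⁻⁴ × 0.827 × 57.1 = 6.78×10⁻³ Pa/m

6.8×10⁻³ Pa/m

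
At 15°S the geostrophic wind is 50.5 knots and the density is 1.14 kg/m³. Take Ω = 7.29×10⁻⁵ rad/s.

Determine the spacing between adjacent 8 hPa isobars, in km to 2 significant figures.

720 km

Coriolis parameter at 15°S:
f = 2Ω sin φ = 2 × 7.29×10⁻⁵ × sin 15° = 3.77×10⁻⁵ s⁻¹
Wind speed in SI: 50.5 knots = 26.0 m/s
Geostrophic balance rearranged: |∂P/∂n| = f ρ V_g
|∂P/∂n| = 3.77×10⁻⁵ × 1.14 × 26.0 = 1.12×10⁻³ Pa/m
Isobar spacing: Δn = ΔP/|∂P/∂n| = 800 Pa / 1.12×10⁻³ Pa/m = 715817 m ≈ 720 km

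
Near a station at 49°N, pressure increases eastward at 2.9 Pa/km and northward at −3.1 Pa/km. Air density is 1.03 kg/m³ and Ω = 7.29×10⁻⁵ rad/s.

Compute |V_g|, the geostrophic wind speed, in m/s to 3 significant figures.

37.5 m/s

Coriolis parameter at 49°N:
f = 2Ω sin φ = 2 × 7.29×10⁻⁵ × sin 49° = 1.10×10⁻⁴ s⁻¹
Component geostrophic relations (x east, y north):
u_g = −(1/(fρ)) ∂P/∂y,  v_g = (1/(fρ)) ∂P/∂x
u_g = −(−3.1×10⁻³)/(1.10×10⁻⁴ × 1.03) = 27.4 m/s;  v_g = (2.9×10⁻³)/(1.10×10⁻⁴ × 1.03) = 25.6 m/s
|V_g| = √(u_g² + v_g²) = 37.5 m/s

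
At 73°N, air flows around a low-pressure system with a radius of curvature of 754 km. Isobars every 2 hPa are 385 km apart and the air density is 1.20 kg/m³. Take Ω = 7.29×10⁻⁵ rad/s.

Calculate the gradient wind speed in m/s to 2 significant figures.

Coriolis parameter at 73°N:
f = 2Ω sin φ = 2 × 7.29×10⁻⁵ × sin 73° = 1.39×10⁻⁴ s⁻¹
Pressure gradient: |∂P/∂n| = 200 Pa / 385000 m = 5.19×10⁻⁴ Pa/m
Geostrophic speed: V_g = |∂P/∂n|/(fρ) = 5.19×10⁻⁴/(1.39×10⁻⁴ × 1.20) = 3.10 m/s
Around a low, centrifugal force acts outward with Coriolis, so pressure-gradient force balances both:
(1/ρ)|∂P/∂n| = fV + V²/R  →  V² + fR·V − fR·V_g = 0
With fR = 1.39×10⁻⁴ × 754×10³ m = 105 m/s:
V = [−fR + √((fR)² + 4 fR V_g)]/2 = [−105 + √(105² + 4×105×3.1)]/2 = 3.02 m/s
Subgeostrophic (V < V_g = 3.1 m/s), as expected around a low.

3.0 m/s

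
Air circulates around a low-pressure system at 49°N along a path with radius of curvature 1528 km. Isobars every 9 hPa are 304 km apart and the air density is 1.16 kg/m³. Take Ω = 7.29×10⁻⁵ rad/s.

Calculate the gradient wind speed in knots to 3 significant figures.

Coriolis parameter at 49°N:
f = 2Ω sin φ = 2 × 7.29×10⁻⁵ × sin 49° = 1.10×10⁻⁴ s⁻¹
Pressure gradient: |∂P/∂n| = 900 Pa / 304000 m = 2.96×10⁻³ Pa/m
Geostrophic speed: V_g = |∂P/∂n|/(fρ) = 2.96×10⁻³/(1.10×10⁻⁴ × 1.16) = 23.2 m/s
Around a low, centrifugal force acts outward with Coriolis, so pressure-gradient force balances both:
(1/ρ)|∂P/∂n| = fV + V²/R  →  V² + fR·V − fR·V_g = 0
With fR = 1.10×10⁻⁴ × 1528×10³ m = 168 m/s:
V = [−fR + √((fR)² + 4 fR V_g)]/2 = [−168 + √(168² + 4×168×23.2)]/2 = 20.7 m/s
Subgeostrophic (V < V_g = 23.2 m/s), as expected around a low.
Converting: 20.7 m/s × 1.944 = 40.2 knots

40.2 knots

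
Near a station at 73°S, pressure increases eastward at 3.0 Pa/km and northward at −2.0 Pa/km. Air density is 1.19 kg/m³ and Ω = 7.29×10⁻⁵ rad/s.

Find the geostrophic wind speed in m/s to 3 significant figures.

21.7 m/s

Coriolis parameter at 73°S:
f = 2Ω sin φ = 2 × 7.29×10⁻⁵ × sin 73° = 1.39×10⁻⁴ s⁻¹
In the Southern Hemisphere f is negative: f = −1.39×10⁻⁴ s⁻¹.
Component geostrophic relations (x east, y north):
u_g = −(1/(fρ)) ∂P/∂y,  v_g = (1/(fρ)) ∂P/∂x
u_g = −(−2.0×10⁻³)/(−1.39×10⁻⁴ × 1.19) = −12.1 m/s;  v_g = (3.0×10⁻³)/(−1.39×10⁻⁴ × 1.19) = −18.1 m/s
|V_g| = √(u_g² + v_g²) = 21.7 m/s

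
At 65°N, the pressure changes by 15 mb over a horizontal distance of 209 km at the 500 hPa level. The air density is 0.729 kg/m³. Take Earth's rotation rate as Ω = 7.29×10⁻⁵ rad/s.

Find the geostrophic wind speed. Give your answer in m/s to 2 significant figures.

Coriolis parameter at 65°N:
f = 2Ω sin φ = 2 × 7.29×10⁻⁵ × sin 65° = 1.32×10⁻⁴ s⁻¹
Pressure gradient: |∂P/∂n| = 1500 Pa / 209000 m = 7.18×10⁻³ Pa/m
Geostrophic balance (pressure-gradient force = Coriolis force):
V_g = (1/(fρ)) |∂P/∂n| = 7.18×10⁻³ / (1.32×10⁻⁴ × 0.729) = 74.5 m/s

75 m/s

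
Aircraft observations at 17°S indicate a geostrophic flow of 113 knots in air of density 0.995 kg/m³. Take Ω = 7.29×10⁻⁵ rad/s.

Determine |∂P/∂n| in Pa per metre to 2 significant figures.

2.5×10⁻³ Pa/m

Coriolis parameter at 17°S:
f = 2Ω sin φ = 2 × 7.29×10⁻⁵ × sin 17° = 4.26×10⁻⁵ s⁻¹
Wind speed in SI: 113 knots = 58.1 m/s
Geostrophic balance rearranged: |∂P/∂n| = f ρ V_g
|∂P/∂n| = 4.26×10⁻⁵ × 0.995 × 58.1 = 2.47×10⁻³ Pa/m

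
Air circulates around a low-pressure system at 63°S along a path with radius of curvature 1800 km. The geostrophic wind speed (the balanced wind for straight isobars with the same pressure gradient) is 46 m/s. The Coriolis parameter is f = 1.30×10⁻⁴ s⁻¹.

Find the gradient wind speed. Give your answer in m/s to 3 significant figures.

39.4 m/s

Around a low, centrifugal force acts outward with Coriolis, so pressure-gradient force balances both:
(1/ρ)|∂P/∂n| = fV + V²/R  →  V² + fR·V − fR·V_g = 0
With fR = 1.30×10⁻⁴ × 1800×10³ m = 234 m/s:
V = [−fR + √((fR)² + 4 fR V_g)]/2 = [−234 + √(234² + 4×234×46)]/2 = 39.4 m/s
Subgeostrophic (V < V_g = 46 m/s), as expected around a low.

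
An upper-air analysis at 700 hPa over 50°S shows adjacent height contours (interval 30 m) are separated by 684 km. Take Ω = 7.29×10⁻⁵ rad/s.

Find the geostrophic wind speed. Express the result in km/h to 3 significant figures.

Coriolis parameter at 50°S:
f = 2Ω sin φ = 2 × 7.29×10⁻⁵ × sin 50° = 1.12×10⁻⁴ s⁻¹
Height gradient: |∂Z/∂n| = 30 m / 684000 m = 4.39×10⁻⁵
On a pressure surface, geostrophic balance gives V_g = (g/f)|∂Z/∂n|:
V_g = 9.81 × 4.39×10⁻⁵ / 1.12×10⁻⁴ = 3.85 m/s
Converting: 3.85 m/s × 3.6 = 13.9 km/h

13.9 km/h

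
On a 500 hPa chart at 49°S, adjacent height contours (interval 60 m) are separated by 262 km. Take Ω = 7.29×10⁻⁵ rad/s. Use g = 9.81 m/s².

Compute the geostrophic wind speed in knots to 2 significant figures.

Coriolis parameter at 49°S:
f = 2Ω sin φ = 2 × 7.29×10⁻⁵ × sin 49° = 1.10×10⁻⁴ s⁻¹
Height gradient: |∂Z/∂n| = 60 m / 262000 m = 2.29×10⁻⁴
On a pressure surface, geostrophic balance gives V_g = (g/f)|∂Z/∂n|:
V_g = 9.81 × 2.29×10⁻⁴ / 1.10×10⁻⁴ = 20.4 m/s
Converting: 20.4 m/s × 1.944 = 40 knots

40 knots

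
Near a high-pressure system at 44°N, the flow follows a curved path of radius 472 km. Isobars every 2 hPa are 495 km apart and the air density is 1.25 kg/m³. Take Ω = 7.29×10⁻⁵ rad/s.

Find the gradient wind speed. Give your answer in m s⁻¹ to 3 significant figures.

3.44 m s⁻¹

Coriolis parameter at 44°N:
f = 2Ω sin φ = 2 × 7.29×10⁻⁵ × sin 44° = 1.01×10⁻⁴ s⁻¹
Pressure gradient: |∂P/∂n| = 200 Pa / 495000 m = 4.04×10⁻⁴ Pa/m
Geostrophic speed: V_g = |∂P/∂n|/(fρ) = 4.04×10⁻⁴/(1.01×10⁻⁴ × 1.25) = 3.19 m/s
Around a high, pressure-gradient force acts outward with centrifugal, so Coriolis balances both:
fV = (1/ρ)|∂P/∂n| + V²/R  →  V² − fR·V + fR·V_g = 0
With fR = 1.01×10⁻⁴ × 472×10³ m = 47.8 m/s:
V = [fR − √((fR)² − 4 fR V_g)]/2 = [47.8 − √(47.8² − 4×47.8×3.19)]/2 = 3.44 m/s
Supergeostrophic (V > V_g = 3.19 m/s), as expected around a high.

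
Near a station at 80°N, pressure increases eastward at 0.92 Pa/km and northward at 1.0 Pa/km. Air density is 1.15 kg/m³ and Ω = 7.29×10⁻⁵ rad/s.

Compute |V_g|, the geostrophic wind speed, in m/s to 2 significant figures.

Coriolis parameter at 80°N:
f = 2Ω sin φ = 2 × 7.29×10⁻⁵ × sin 80° = 1.44×10⁻⁴ s⁻¹
Component geostrophic relations (x east, y north):
u_g = −(1/(fρ)) ∂P/∂y,  v_g = (1/(fρ)) ∂P/∂x
u_g = −(1.0×10⁻³)/(1.44×10⁻⁴ × 1.15) = −6.06 m/s;  v_g = (0.92×10⁻³)/(1.44×10⁻⁴ × 1.15) = 5.57 m/s
|V_g| = √(u_g² + v_g²) = 8.23 m/s

8.2 m/s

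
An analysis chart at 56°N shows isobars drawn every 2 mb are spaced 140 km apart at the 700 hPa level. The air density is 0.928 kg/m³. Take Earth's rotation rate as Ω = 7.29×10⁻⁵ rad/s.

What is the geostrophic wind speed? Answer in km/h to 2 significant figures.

46 km/h

Coriolis parameter at 56°N:
f = 2Ω sin φ = 2 × 7.29×10⁻⁵ × sin 56° = 1.21×10⁻⁴ s⁻¹
Pressure gradient: |∂P/∂n| = 200 Pa / 140000 m = 1.43×10⁻³ Pa/m
Geostrophic balance (pressure-gradient force = Coriolis force):
V_g = (1/(fρ)) |∂P/∂n| = 1.43×10⁻³ / (1.21×10⁻⁴ × 0.928) = 12.7 m/s
Converting: 12.7 m/s × 3.6 = 46 km/h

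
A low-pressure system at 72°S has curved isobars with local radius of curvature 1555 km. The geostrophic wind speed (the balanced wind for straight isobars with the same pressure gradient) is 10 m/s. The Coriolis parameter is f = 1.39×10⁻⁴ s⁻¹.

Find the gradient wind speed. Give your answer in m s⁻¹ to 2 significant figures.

9.6 m s⁻¹

Around a low, centrifugal force acts outward with Coriolis, so pressure-gradient force balances both:
(1/ρ)|∂P/∂n| = fV + V²/R  →  V² + fR·V − fR·V_g = 0
With fR = 1.39×10⁻⁴ × 1555×10³ m = 216 m/s:
V = [−fR + √((fR)² + 4 fR V_g)]/2 = [−216 + √(216² + 4×216×10)]/2 = 9.58 m/s
Subgeostrophic (V < V_g = 10 m/s), as expected around a low.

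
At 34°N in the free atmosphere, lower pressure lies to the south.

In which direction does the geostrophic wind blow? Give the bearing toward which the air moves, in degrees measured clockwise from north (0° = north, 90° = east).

The pressure-gradient force points toward the south (bearing 180°).
Geostrophic balance: in the Northern Hemisphere the Coriolis force deflects motion to the right, so the geostrophic wind blows 90° to the right of the pressure-gradient force (low pressure on the left).
Rotating 180° by 90° clockwise gives 270° — the wind blows toward the west.

270°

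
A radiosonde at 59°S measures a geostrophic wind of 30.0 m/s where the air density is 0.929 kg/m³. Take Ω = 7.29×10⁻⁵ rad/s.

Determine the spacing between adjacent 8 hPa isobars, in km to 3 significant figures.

230 km

Coriolis parameter at 59°S:
f = 2Ω sin φ = 2 × 7.29×10⁻⁵ × sin 59° = 1.25×10⁻⁴ s⁻¹
Geostrophic balance rearranged: |∂P/∂n| = f ρ V_g
|∂P/∂n| = 1.25×10⁻⁴ × 0.929 × 30.0 = 3.48×10⁻³ Pa/m
Isobar spacing: Δn = ΔP/|∂P/∂n| = 800 Pa / 3.48×10⁻³ Pa/m = 229684 m ≈ 230 km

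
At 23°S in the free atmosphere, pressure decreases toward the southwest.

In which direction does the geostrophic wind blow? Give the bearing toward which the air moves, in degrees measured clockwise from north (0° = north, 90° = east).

The pressure-gradient force points toward the southwest (bearing 225°).
Geostrophic balance: in the Southern Hemisphere the Coriolis force deflects motion to the left, so the geostrophic wind blows 90° to the left of the pressure-gradient force (low pressure on the right).
Rotating 225° by 90° counterclockwise gives 135° — the wind blows toward the southeast.

135°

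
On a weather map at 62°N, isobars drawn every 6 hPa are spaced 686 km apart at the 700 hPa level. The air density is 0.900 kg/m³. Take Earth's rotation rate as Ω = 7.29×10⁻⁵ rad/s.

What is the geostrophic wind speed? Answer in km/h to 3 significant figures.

27.2 km/h

Coriolis parameter at 62°N:
f = 2Ω sin φ = 2 × 7.29×10⁻⁵ × sin 62° = 1.29×10⁻⁴ s⁻¹
Pressure gradient: |∂P/∂n| = 600 Pa / 686000 m = 8.75×10⁻⁴ Pa/m
Geostrophic balance (pressure-gradient force = Coriolis force):
V_g = (1/(fρ)) |∂P/∂n| = 8.75×10⁻⁴ / (1.29×10⁻⁴ × 0.900) = 7.55 m/s
Converting: 7.55 m/s × 3.6 = 27.2 km/h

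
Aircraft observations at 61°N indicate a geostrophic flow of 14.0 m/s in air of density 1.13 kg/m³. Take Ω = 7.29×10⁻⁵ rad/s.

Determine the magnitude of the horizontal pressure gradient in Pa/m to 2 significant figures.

Coriolis parameter at 61°N:
f = 2Ω sin φ = 2 × 7.29×10⁻⁵ × sin 61° = 1.28×10⁻⁴ s⁻¹
Geostrophic balance rearranged: |∂P/∂n| = f ρ V_g
|∂P/∂n| = 1.28×10⁻⁴ × 1.13 × 14.0 = 2.02×10⁻³ Pa/m

2.0×10⁻³ Pa/m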